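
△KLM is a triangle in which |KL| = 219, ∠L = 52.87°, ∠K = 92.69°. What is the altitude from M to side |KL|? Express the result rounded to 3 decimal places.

The third angle is ∠M = 180° − ∠K − ∠L = 34.44°.
Law of sines: |LM| = |KL|·sin K/sin M ≈ 386.81.
Law of sines: |MK| = |KL|·sin L/sin M ≈ 308.73.
Area = ½·|KL|·|LM|·sin L ≈ 33769.
The altitude from M has length 2·area/|KL| ≈ 308.39.

h_M ≈ 308.393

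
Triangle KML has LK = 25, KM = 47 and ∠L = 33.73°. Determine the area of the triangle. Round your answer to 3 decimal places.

area ≈ 455.987

Law of sines: sin M = LK·sin L/KM ≈ 0.29536.
Since KM ≥ LK, only the acute value applies: ∠M ≈ 17.18°.
Then ∠K = 180° − ∠L − ∠M ≈ 129.09°.
Law of sines gives ML = KM·sin K/sin L ≈ 65.695.
Area = ½·KM·LK·sin K ≈ 455.99.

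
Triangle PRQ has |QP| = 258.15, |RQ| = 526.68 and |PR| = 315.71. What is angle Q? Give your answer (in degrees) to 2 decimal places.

∠Q ≈ 26.02°

By the law of cosines, cos Q = (|RQ|² + |QP|² − |PR|²) / (2·|RQ|·|QP|) ≈ 0.89863, so ∠Q ≈ 26.02°.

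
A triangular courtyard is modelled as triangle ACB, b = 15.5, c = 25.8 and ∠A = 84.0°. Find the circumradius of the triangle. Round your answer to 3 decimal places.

R ≈ 14.417

By the law of cosines, a² = c² + b² − 2·c·b·cos A = 822.29, so a ≈ 28.676.
Area = ½·c·b·sin A ≈ 198.85.
Circumradius = a/(2 sin A) ≈ 14.417.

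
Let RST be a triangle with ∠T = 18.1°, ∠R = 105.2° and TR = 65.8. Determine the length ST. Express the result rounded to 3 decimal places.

The third angle is ∠S = 180° − ∠T − ∠R = 56.70°.
Law of sines: ST = TR·sin R/sin S ≈ 75.972.

75.972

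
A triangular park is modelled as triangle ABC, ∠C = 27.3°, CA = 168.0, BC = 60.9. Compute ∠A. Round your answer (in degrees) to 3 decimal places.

By the law of cosines, AB² = BC² + CA² − 2·BC·CA·cos C = 13750, so AB ≈ 117.26.
Law of cosines again: cos A = (CA² + AB² − BC²)/(2·CA·AB) ≈ 0.97121, so ∠A ≈ 13.78°.

∠A ≈ 13.781°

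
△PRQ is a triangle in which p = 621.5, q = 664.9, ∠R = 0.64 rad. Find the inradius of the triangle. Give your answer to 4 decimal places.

By the law of cosines, r² = q² + p² − 2·q·p·cos R = 1.6545e+05, so r ≈ 406.75.
Area = ½·q·p·sin R ≈ 1.2339e+05.
Semiperimeter s = (621.5+406.75+664.9)/2 = 846.58.
Inradius = area/s = 1.2339e+05/846.58 ≈ 145.75.

145.7533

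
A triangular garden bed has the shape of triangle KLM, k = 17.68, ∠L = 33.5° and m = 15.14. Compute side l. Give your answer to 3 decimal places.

9.766

By the law of cosines, l² = m² + k² − 2·m·k·cos L = 95.381, so l ≈ 9.7663.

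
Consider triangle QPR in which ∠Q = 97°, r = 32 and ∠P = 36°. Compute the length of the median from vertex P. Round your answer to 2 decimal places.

35.91

The third angle is ∠R = 180° − ∠Q − ∠P = 47.00°.
Law of sines: q = r·sin Q/sin R ≈ 43.428.
Law of sines: p = r·sin P/sin R ≈ 25.718.
Median from P: ½√(2·r² + 2·q² − p²) ≈ 35.912.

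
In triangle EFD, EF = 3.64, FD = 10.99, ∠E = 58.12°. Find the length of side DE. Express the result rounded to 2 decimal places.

Law of sines: sin D = EF·sin E/FD ≈ 0.28125.
Since FD ≥ EF, only the acute value applies: ∠D ≈ 16.33°.
Then ∠F = 180° − ∠E − ∠D ≈ 105.55°.
Law of sines gives DE = FD·sin F/sin E ≈ 12.469.

12.47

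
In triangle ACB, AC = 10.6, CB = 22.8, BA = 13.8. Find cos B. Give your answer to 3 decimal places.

cos B ≈ 0.950

By the law of cosines, cos B = (CB² + BA² − AC²) / (2·CB·BA) ≈ 0.95017, so ∠B ≈ 18.16°.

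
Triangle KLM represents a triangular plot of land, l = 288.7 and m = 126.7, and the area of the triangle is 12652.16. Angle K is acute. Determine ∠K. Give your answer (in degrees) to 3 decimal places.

∠K ≈ 43.772°

From area = ½·l·m·sin K, we get sin K = 2·area/(l·m) ≈ 0.69179.
Taking the acute solution, ∠K ≈ 43.77°.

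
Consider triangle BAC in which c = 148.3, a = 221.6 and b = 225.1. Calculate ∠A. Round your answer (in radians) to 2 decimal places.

By the law of cosines, cos A = (c² + b² − a²) / (2·c·b) ≈ 0.35283, so ∠A ≈ 1.210 rad.

1.21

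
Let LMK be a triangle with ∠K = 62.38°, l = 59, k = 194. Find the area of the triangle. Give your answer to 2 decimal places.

area ≈ 5598.20

Law of sines: sin L = l·sin K/k ≈ 0.26947.
Since k ≥ l, only the acute value applies: ∠L ≈ 15.63°.
Then ∠M = 180° − ∠K − ∠L ≈ 101.99°.
Law of sines gives m = k·sin M/sin K ≈ 214.18.
Area = ½·k·l·sin M ≈ 5598.2.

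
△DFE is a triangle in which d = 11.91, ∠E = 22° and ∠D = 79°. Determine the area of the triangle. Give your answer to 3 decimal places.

26.569

The third angle is ∠F = 180° − ∠E − ∠D = 79.00°.
Law of sines: f = d·sin F/sin D ≈ 11.91.
Law of sines: e = d·sin E/sin D ≈ 4.5451.
Area = ½·d·f·sin E ≈ 26.569.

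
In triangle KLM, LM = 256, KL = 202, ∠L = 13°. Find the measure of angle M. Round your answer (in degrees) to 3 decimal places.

∠M ≈ 37.519°

By the law of cosines, MK² = KL² + LM² − 2·KL·LM·cos L = 5566.8, so MK ≈ 74.611.
Law of cosines again: cos M = (LM² + MK² − KL²)/(2·LM·MK) ≈ 0.79315, so ∠M ≈ 37.52°.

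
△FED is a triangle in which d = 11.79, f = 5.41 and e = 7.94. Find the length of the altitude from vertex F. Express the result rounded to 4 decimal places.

6.6649

Semiperimeter s = (5.41 + 7.94 + 11.79)/2 = 12.57.
Heron's formula: area = √(12.57·7.16·4.63·0.78) ≈ 18.029.
The altitude from F has length 2·area/f ≈ 6.6649.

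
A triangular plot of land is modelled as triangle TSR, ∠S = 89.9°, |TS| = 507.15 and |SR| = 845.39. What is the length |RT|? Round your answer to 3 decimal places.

By the law of cosines, |RT|² = |TS|² + |SR|² − 2·|TS|·|SR|·cos S = 9.7039e+05, so |RT| ≈ 985.08.

985.083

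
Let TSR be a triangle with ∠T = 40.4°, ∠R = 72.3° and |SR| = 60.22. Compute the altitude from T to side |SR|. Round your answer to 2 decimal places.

The third angle is ∠S = 180° − ∠R − ∠T = 67.30°.
Law of sines: |RT| = |SR|·sin S/sin T ≈ 85.718.
Law of sines: |TS| = |SR|·sin R/sin T ≈ 88.516.
Area = ½·|SR|·|RT|·sin R ≈ 2458.8.
The altitude from T has length 2·area/|SR| ≈ 81.66.

81.66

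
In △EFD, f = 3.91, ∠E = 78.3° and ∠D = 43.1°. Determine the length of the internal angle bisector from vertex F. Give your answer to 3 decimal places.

The third angle is ∠F = 180° − ∠D − ∠E = 58.60°.
Law of sines: e = f·sin E/sin F ≈ 4.4857.
Law of sines: d = f·sin D/sin F ≈ 3.13.
The bisector from F has length 2·d·e·cos(∠F/2)/(d+e) ≈ 3.2155.

3.215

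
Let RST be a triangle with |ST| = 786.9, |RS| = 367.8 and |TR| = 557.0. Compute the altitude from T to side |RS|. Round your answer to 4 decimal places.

h_T ≈ 504.4789

Semiperimeter s = (786.9 + 557 + 367.8)/2 = 855.85.
Heron's formula: area = √(855.85·68.95·298.85·488.05) ≈ 92774.
The altitude from T has length 2·area/|RS| ≈ 504.48.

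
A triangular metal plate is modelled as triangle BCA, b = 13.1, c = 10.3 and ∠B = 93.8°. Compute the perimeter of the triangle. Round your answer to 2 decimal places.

perimeter ≈ 30.84

Law of sines: sin C = c·sin B/b ≈ 0.78453.
Since b ≥ c, only the acute value applies: ∠C ≈ 51.68°.
Then ∠A = 180° − ∠B − ∠C ≈ 34.52°.
Law of sines gives a = b·sin A/sin B ≈ 7.4406.
Semiperimeter s = (13.1+10.3+7.4406)/2 = 15.42.
Perimeter = 13.1 + 10.3 + 7.4406 = 30.841.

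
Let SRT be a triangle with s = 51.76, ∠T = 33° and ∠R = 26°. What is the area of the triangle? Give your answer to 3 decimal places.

The third angle is ∠S = 180° − ∠R − ∠T = 121.00°.
Law of sines: r = s·sin R/sin S ≈ 26.471.
Law of sines: t = s·sin T/sin S ≈ 32.888.
Area = ½·s·r·sin T ≈ 373.12.

area ≈ 373.116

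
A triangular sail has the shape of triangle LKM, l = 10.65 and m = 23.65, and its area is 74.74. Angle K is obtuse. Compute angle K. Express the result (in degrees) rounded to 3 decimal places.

143.596

From area = ½·m·l·sin K, we get sin K = 2·area/(m·l) ≈ 0.59347.
Taking the obtuse solution, ∠K ≈ 143.60°.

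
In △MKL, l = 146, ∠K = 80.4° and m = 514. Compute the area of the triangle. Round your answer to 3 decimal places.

Area = ½·l·m·sin K ≈ 36997.

area ≈ 36996.543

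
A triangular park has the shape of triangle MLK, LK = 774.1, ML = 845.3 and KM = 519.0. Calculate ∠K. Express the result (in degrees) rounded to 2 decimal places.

By the law of cosines, cos K = (LK² + KM² − ML²) / (2·LK·KM) ≈ 0.19173, so ∠K ≈ 78.95°.

∠K ≈ 78.95°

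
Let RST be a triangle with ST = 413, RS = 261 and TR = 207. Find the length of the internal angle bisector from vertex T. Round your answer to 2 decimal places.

By the law of cosines, cos T = (ST² + TR² − RS²) / (2·ST·TR) ≈ 0.84978, so ∠T ≈ 31.81°.
The bisector from T has length 2·ST·TR·cos(∠T/2)/(ST+TR) ≈ 265.22.

t_T ≈ 265.22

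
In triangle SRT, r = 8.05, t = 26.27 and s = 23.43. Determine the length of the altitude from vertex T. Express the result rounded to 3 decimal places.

h_T ≈ 7.031

Semiperimeter p = (23.43 + 8.05 + 26.27)/2 = 28.875.
Heron's formula: area = √(28.875·5.445·20.825·2.605) ≈ 92.354.
The altitude from T has length 2·area/t ≈ 7.0311.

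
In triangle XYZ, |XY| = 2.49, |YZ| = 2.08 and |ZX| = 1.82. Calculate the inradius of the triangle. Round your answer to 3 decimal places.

Semiperimeter s = (2.08 + 1.82 + 2.49)/2 = 3.195.
Heron's formula: area = √(3.195·1.115·1.375·0.705) ≈ 1.8583.
Inradius = area/s = 1.8583/3.195 ≈ 0.58163.

r ≈ 0.582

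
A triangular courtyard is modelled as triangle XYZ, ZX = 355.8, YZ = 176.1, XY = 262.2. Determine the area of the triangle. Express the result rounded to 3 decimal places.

22090.577

Semiperimeter s = (176.1 + 355.8 + 262.2)/2 = 397.05.
Heron's formula: area = √(397.05·220.95·41.25·134.85) ≈ 22091.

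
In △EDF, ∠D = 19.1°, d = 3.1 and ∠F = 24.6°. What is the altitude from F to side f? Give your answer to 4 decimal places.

h_F ≈ 2.1417

The third angle is ∠E = 180° − ∠D − ∠F = 136.30°.
Law of sines: e = d·sin E/sin D ≈ 6.5453.
Law of sines: f = d·sin F/sin D ≈ 3.9438.
Area = ½·d·e·sin F ≈ 4.2233.
The altitude from F has length 2·area/f ≈ 2.1417.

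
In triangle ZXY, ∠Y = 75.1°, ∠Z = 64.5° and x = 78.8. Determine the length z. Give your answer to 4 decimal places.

The third angle is ∠X = 180° − ∠Y − ∠Z = 40.40°.
Law of sines: z = x·sin Z/sin X ≈ 109.74.

109.7385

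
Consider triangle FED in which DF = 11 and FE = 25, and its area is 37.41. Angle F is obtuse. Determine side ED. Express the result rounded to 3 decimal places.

35.711

From area = ½·DF·FE·sin F, we get sin F = 2·area/(DF·FE) ≈ 0.27207.
Taking the obtuse solution, ∠F ≈ 164.21°.
Law of cosines then gives ED ≈ 35.711.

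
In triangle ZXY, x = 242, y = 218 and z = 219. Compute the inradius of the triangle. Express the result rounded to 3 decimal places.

Semiperimeter s = (219 + 242 + 218)/2 = 339.5.
Heron's formula: area = √(339.5·120.5·97.5·121.5) ≈ 22014.
Inradius = area/s = 22014/339.5 ≈ 64.843.

r ≈ 64.843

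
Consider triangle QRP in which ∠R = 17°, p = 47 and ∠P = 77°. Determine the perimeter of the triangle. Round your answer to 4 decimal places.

109.2217

The third angle is ∠Q = 180° − ∠R − ∠P = 86.00°.
Law of sines: q = p·sin Q/sin P ≈ 48.119.
Law of sines: r = p·sin R/sin P ≈ 14.103.
Semiperimeter s = (48.119+14.103+47)/2 = 54.611.
Perimeter = 48.119 + 14.103 + 47 = 109.22.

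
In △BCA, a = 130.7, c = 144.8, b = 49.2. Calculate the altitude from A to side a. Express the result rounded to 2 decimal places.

h_A ≈ 48.88

Semiperimeter s = (49.2 + 144.8 + 130.7)/2 = 162.35.
Heron's formula: area = √(162.35·113.15·17.55·31.65) ≈ 3194.3.
The altitude from A has length 2·area/a ≈ 48.88.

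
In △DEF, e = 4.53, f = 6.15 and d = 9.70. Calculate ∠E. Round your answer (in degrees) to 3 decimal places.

By the law of cosines, cos E = (f² + d² − e²) / (2·f·d) ≈ 0.93363, so ∠E ≈ 20.99°.

20.992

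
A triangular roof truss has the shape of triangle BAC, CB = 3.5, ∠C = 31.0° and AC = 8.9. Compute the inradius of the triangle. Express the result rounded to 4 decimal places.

By the law of cosines, BA² = AC² + CB² − 2·AC·CB·cos C = 38.058, so BA ≈ 6.1692.
Area = ½·AC·CB·sin C ≈ 8.0217.
Semiperimeter s = (8.9+3.5+6.1692)/2 = 9.2846.
Inradius = area/s = 8.0217/9.2846 ≈ 0.86398.

0.8640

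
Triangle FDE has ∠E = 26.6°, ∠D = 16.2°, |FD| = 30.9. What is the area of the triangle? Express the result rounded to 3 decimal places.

area ≈ 202.109

The third angle is ∠F = 180° − ∠D − ∠E = 137.20°.
Law of sines: |DE| = |FD|·sin F/sin E ≈ 46.888.
Law of sines: |EF| = |FD|·sin D/sin E ≈ 19.253.
Area = ½·|FD|·|DE|·sin D ≈ 202.11.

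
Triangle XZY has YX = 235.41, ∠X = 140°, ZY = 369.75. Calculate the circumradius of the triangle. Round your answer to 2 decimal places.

Law of sines: sin Z = YX·sin X/ZY ≈ 0.40925.
Since ZY ≥ YX, only the acute value applies: ∠Z ≈ 24.16°.
Then ∠Y = 180° − ∠X − ∠Z ≈ 15.84°.
Law of sines gives XZ = ZY·sin Y/sin X ≈ 157.03.
Circumradius = ZY/(2 sin X) ≈ 287.61.

R ≈ 287.61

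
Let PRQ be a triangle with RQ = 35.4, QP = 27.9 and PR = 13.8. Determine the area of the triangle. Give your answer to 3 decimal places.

Semiperimeter s = (35.4 + 27.9 + 13.8)/2 = 38.55.
Heron's formula: area = √(38.55·3.15·10.65·24.75) ≈ 178.91.

178.908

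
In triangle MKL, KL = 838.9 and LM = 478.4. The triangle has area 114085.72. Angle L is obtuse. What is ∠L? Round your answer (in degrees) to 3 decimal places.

∠L ≈ 145.352°

From area = ½·KL·LM·sin L, we get sin L = 2·area/(KL·LM) ≈ 0.56854.
Taking the obtuse solution, ∠L ≈ 145.35°.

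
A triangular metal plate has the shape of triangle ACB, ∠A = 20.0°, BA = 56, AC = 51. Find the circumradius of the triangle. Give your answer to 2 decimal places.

By the law of cosines, CB² = BA² + AC² − 2·BA·AC·cos A = 369.48, so CB ≈ 19.222.
Area = ½·BA·AC·sin A ≈ 488.4.
Circumradius = CB/(2 sin A) ≈ 28.1.

28.10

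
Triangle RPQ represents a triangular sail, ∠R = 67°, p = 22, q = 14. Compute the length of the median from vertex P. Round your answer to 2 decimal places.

m_P ≈ 14.02

By the law of cosines, r² = p² + q² − 2·p·q·cos R = 439.31, so r ≈ 20.96.
Median from P: ½√(2·q² + 2·r² − p²) ≈ 14.023.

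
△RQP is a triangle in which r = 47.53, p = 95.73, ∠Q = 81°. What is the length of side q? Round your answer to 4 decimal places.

By the law of cosines, q² = p² + r² − 2·p·r·cos Q = 9999.8, so q ≈ 99.999.

99.9988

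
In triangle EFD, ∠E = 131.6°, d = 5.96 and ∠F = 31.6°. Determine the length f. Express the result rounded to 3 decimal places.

The third angle is ∠D = 180° − ∠E − ∠F = 16.80°.
Law of sines: f = d·sin F/sin D ≈ 10.805.

10.805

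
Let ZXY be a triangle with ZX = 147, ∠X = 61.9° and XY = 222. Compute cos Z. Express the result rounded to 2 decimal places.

By the law of cosines, YZ² = ZX² + XY² − 2·ZX·XY·cos X = 40151, so YZ ≈ 200.38.
Law of cosines again: cos Z = (YZ² + ZX² − XY²)/(2·YZ·ZX) ≈ 0.21178, so ∠Z ≈ 77.77°.

0.21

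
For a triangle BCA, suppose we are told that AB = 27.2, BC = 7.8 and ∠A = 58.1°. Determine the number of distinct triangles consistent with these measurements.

0

AB·sin A = 27.2·sin(58.1°) ≈ 23.09.
Since BC = 7.8 < 23.09 = AB sin A, no triangle exists.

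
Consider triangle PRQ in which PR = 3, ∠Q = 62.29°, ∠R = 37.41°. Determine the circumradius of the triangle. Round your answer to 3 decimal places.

1.694

The third angle is ∠P = 180° − ∠R − ∠Q = 80.30°.
Law of sines: RQ = PR·sin P/sin Q ≈ 3.3402.
Law of sines: QP = PR·sin R/sin Q ≈ 2.0586.
Circumradius = PR/(2 sin Q) ≈ 1.6943.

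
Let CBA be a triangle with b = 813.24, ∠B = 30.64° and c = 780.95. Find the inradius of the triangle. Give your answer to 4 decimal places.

r ≈ 184.7507

Law of sines: sin C = c·sin B/b ≈ 0.48941.
Since b ≥ c, only the acute value applies: ∠C ≈ 29.30°.
Then ∠A = 180° − ∠B − ∠C ≈ 120.06°.
Law of sines gives a = b·sin A/sin B ≈ 1381.1.
Area = ½·b·c·sin A ≈ 2.7484e+05.
Semiperimeter s = (780.95+813.24+1381.1)/2 = 1487.6.
Inradius = area/s = 2.7484e+05/1487.6 ≈ 184.75.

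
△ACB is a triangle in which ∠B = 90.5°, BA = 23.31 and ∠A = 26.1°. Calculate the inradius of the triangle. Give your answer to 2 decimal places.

The third angle is ∠C = 180° − ∠B − ∠A = 63.40°.
Law of sines: CB = BA·sin A/sin C ≈ 11.469.
Law of sines: AC = BA·sin B/sin C ≈ 26.068.
Area = ½·BA·CB·sin B ≈ 133.67.
Semiperimeter s = (11.469+23.31+26.068)/2 = 30.424.
Inradius = area/s = 133.67/30.424 ≈ 4.3935.

4.39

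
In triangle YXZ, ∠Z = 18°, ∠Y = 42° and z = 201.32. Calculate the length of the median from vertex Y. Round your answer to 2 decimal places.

363.21

The third angle is ∠X = 180° − ∠Z − ∠Y = 120.00°.
Law of sines: y = z·sin Y/sin Z ≈ 435.93.
Law of sines: x = z·sin X/sin Z ≈ 564.2.
Median from Y: ½√(2·x² + 2·z² − y²) ≈ 363.21.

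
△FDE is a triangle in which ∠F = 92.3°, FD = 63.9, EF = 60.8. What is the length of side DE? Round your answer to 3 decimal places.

89.954

By the law of cosines, DE² = EF² + FD² − 2·EF·FD·cos F = 8091.7, so DE ≈ 89.954.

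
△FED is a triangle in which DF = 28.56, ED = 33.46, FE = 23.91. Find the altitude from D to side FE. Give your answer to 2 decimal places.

h_D ≈ 28.01

Semiperimeter s = (33.46 + 28.56 + 23.91)/2 = 42.965.
Heron's formula: area = √(42.965·9.505·14.405·19.055) ≈ 334.81.
The altitude from D has length 2·area/FE ≈ 28.006.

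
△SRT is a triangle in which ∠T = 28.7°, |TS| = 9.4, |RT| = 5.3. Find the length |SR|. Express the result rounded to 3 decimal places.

By the law of cosines, |SR|² = |RT|² + |TS|² − 2·|RT|·|TS|·cos T = 29.051, so |SR| ≈ 5.3899.

5.390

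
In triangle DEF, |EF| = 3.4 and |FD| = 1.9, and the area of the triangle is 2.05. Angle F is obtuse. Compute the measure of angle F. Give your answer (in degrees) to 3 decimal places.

140.604

From area = ½·|EF|·|FD|·sin F, we get sin F = 2·area/(|EF|·|FD|) ≈ 0.63467.
Taking the obtuse solution, ∠F ≈ 140.60°.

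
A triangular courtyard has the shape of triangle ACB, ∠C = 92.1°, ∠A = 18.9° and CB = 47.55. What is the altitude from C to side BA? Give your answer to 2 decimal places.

The third angle is ∠B = 180° − ∠A − ∠C = 69.00°.
Law of sines: BA = CB·sin C/sin A ≈ 146.7.
Law of sines: AC = CB·sin B/sin A ≈ 137.05.
Area = ½·CB·BA·sin B ≈ 3256.1.
The altitude from C has length 2·area/BA ≈ 44.392.

44.39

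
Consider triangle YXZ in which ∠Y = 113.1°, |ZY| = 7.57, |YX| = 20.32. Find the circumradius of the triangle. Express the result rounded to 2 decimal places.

13.21

By the law of cosines, |XZ|² = |ZY|² + |YX|² − 2·|ZY|·|YX|·cos Y = 590.91, so |XZ| ≈ 24.309.
Area = ½·|ZY|·|YX|·sin Y ≈ 70.745.
Circumradius = |XZ|/(2 sin Y) ≈ 13.214.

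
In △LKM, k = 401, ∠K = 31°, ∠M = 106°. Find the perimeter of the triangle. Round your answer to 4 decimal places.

The third angle is ∠L = 180° − ∠K − ∠M = 43.00°.
Law of sines: l = k·sin L/sin K ≈ 530.99.
Law of sines: m = k·sin M/sin K ≈ 748.42.
Semiperimeter s = (530.99+401+748.42)/2 = 840.21.
Perimeter = 530.99 + 401 + 748.42 = 1680.4.

perimeter ≈ 1680.4147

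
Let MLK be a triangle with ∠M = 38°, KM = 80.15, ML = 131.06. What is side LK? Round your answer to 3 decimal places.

By the law of cosines, LK² = KM² + ML² − 2·KM·ML·cos M = 7045.5, so LK ≈ 83.937.

83.937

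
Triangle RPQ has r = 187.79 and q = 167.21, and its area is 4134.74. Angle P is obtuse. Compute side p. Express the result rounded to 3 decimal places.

351.864

From area = ½·q·r·sin P, we get sin P = 2·area/(q·r) ≈ 0.26336.
Taking the obtuse solution, ∠P ≈ 164.73°.
Law of cosines then gives p ≈ 351.86.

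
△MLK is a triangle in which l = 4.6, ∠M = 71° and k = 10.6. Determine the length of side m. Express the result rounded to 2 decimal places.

By the law of cosines, m² = l² + k² − 2·l·k·cos M = 101.77, so m ≈ 10.088.

10.09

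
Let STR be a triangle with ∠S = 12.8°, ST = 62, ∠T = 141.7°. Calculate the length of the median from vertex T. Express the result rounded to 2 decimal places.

m_T ≈ 20.96

The third angle is ∠R = 180° − ∠S − ∠T = 25.50°.
Law of sines: TR = ST·sin S/sin R ≈ 31.906.
Law of sines: RS = ST·sin T/sin R ≈ 89.257.
Median from T: ½√(2·ST² + 2·TR² − RS²) ≈ 20.959.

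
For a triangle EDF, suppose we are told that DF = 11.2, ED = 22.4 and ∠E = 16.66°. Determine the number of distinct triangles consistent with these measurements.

ED·sin E = 22.4·sin(16.66°) ≈ 6.422.
Since ED sin E < DF < ED (6.422 < 11.2 < 22.4), two triangles exist.

2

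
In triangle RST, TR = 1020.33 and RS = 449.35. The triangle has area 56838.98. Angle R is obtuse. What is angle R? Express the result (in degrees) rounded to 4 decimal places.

From area = ½·TR·RS·sin R, we get sin R = 2·area/(TR·RS) ≈ 0.24794.
Taking the obtuse solution, ∠R ≈ 165.64°.

165.6442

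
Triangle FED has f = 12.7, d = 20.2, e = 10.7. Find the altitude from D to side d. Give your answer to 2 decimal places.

h_D ≈ 5.88

Semiperimeter s = (12.7 + 10.7 + 20.2)/2 = 21.8.
Heron's formula: area = √(21.8·9.1·11.1·1.6) ≈ 59.357.
The altitude from D has length 2·area/d ≈ 5.8769.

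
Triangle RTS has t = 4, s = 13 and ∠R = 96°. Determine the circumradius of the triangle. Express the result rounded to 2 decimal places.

7.04

By the law of cosines, r² = t² + s² − 2·t·s·cos R = 195.87, so r ≈ 13.995.
Area = ½·t·s·sin R ≈ 25.858.
Circumradius = r/(2 sin R) ≈ 7.0362.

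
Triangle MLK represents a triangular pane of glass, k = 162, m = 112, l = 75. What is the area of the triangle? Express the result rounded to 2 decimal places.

Semiperimeter s = (112 + 75 + 162)/2 = 174.5.
Heron's formula: area = √(174.5·62.5·99.5·12.5) ≈ 3683.

area ≈ 3683.02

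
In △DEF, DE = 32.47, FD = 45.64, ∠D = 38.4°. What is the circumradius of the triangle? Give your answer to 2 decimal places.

R ≈ 22.97

By the law of cosines, EF² = FD² + DE² − 2·FD·DE·cos D = 814.55, so EF ≈ 28.54.
Area = ½·FD·DE·sin D ≈ 460.25.
Circumradius = EF/(2 sin D) ≈ 22.974.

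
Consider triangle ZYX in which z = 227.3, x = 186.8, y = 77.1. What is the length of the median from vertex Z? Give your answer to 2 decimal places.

86.62

Median from Z: ½√(2·y² + 2·x² − z²) ≈ 86.62.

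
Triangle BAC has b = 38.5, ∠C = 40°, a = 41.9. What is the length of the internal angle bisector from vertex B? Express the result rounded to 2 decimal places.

By the law of cosines, c² = b² + a² − 2·b·a·cos C = 766.37, so c ≈ 27.683.
Law of cosines again: cos B = (a² + c² − b²)/(2·a·c) ≈ 0.44819, so ∠B ≈ 63.37°.
The bisector from B has length 2·a·c·cos(∠B/2)/(a+c) ≈ 28.37.

t_B ≈ 28.37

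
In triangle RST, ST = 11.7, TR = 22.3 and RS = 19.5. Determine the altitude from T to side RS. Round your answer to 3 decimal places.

Semiperimeter s = (11.7 + 22.3 + 19.5)/2 = 26.75.
Heron's formula: area = √(26.75·15.05·4.45·7.25) ≈ 113.97.
The altitude from T has length 2·area/RS ≈ 11.689.

11.689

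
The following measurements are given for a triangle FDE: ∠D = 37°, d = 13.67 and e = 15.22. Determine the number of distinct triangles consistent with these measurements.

2

e·sin D = 15.22·sin(37°) ≈ 9.16.
Since e sin D < d < e (9.16 < 13.67 < 15.22), two triangles exist.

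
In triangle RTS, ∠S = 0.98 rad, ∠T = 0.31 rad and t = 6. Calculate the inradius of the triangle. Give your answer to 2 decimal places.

2.28

The third angle is ∠R = π − ∠T − ∠S = 1.852 rad.
Law of sines: r = t·sin R/sin T ≈ 18.898.
Law of sines: s = t·sin S/sin T ≈ 16.335.
Area = ½·t·r·sin S ≈ 47.084.
Semiperimeter p = (18.898+6+16.335)/2 = 20.616.
Inradius = area/p = 47.084/20.616 ≈ 2.2838.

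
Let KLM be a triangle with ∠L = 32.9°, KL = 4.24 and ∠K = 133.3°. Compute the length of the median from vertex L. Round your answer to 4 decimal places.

The third angle is ∠M = 180° − ∠K − ∠L = 13.80°.
Law of sines: LM = KL·sin K/sin M ≈ 12.936.
Law of sines: MK = KL·sin L/sin M ≈ 9.6551.
Median from L: ½√(2·KL² + 2·LM² − MK²) ≈ 8.3282.

m_L ≈ 8.3282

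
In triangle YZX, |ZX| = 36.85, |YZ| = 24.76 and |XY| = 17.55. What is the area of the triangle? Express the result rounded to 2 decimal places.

187.82

Semiperimeter s = (36.85 + 17.55 + 24.76)/2 = 39.58.
Heron's formula: area = √(39.58·2.73·22.03·14.82) ≈ 187.82.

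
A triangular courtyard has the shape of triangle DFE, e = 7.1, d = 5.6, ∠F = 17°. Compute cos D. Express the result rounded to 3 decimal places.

0.729

By the law of cosines, f² = e² + d² − 2·e·d·cos F = 5.7246, so f ≈ 2.3926.
Law of cosines again: cos D = (f² + e² − d²)/(2·f·e) ≈ 0.72920, so ∠D ≈ 43.18°.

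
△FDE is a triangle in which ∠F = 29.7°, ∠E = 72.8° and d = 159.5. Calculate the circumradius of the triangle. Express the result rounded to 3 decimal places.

R ≈ 81.686

The third angle is ∠D = 180° − ∠E − ∠F = 77.50°.
Law of sines: f = d·sin F/sin D ≈ 80.944.
Law of sines: e = d·sin E/sin D ≈ 156.07.
Circumradius = d/(2 sin D) ≈ 81.686.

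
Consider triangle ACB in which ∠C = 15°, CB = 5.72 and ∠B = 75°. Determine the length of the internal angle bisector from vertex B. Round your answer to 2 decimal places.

The third angle is ∠A = 180° − ∠C − ∠B = 90.00°.
Law of sines: BA = CB·sin C/sin A ≈ 1.4804.
Law of sines: AC = CB·sin B/sin A ≈ 5.5251.
The bisector from B has length 2·CB·BA·cos(∠B/2)/(CB+BA) ≈ 1.8661.

1.87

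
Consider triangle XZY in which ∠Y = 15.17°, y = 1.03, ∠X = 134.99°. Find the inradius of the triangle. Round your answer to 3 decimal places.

The third angle is ∠Z = 180° − ∠Y − ∠X = 29.84°.
Law of sines: x = y·sin X/sin Y ≈ 2.7837.
Law of sines: z = y·sin Z/sin Y ≈ 1.9585.
Area = ½·y·x·sin Z ≈ 0.71333.
Semiperimeter s = (2.7837+1.9585+1.03)/2 = 2.8861.
Inradius = area/s = 0.71333/2.8861 ≈ 0.24716.

r ≈ 0.247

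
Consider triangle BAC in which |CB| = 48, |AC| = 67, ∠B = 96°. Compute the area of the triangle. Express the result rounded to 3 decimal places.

area ≈ 1002.362

Law of sines: sin A = |CB|·sin B/|AC| ≈ 0.71249.
Since |AC| ≥ |CB|, only the acute value applies: ∠A ≈ 45.44°.
Then ∠C = 180° − ∠B − ∠A ≈ 38.56°.
Law of sines gives |BA| = |AC|·sin C/sin B ≈ 41.995.
Area = ½·|AC|·|CB|·sin C ≈ 1002.4.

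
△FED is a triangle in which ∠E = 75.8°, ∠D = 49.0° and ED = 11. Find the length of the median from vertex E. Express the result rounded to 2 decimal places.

8.33

The third angle is ∠F = 180° − ∠E − ∠D = 55.20°.
Law of sines: DF = ED·sin E/sin F ≈ 12.987.
Law of sines: FE = ED·sin D/sin F ≈ 10.11.
Median from E: ½√(2·FE² + 2·ED² − DF²) ≈ 8.3333.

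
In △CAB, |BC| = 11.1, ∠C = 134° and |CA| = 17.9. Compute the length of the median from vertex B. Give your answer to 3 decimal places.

By the law of cosines, |AB|² = |BC|² + |CA|² − 2·|BC|·|CA|·cos C = 719.66, so |AB| ≈ 26.827.
Median from B: ½√(2·|AB|² + 2·|BC|² − |CA|²) ≈ 18.475.

18.475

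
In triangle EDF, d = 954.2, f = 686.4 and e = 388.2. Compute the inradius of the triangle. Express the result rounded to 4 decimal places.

110.4046

Semiperimeter s = (388.2 + 954.2 + 686.4)/2 = 1014.4.
Heron's formula: area = √(1014.4·626.2·60.2·328) ≈ 1.1199e+05.
Inradius = area/s = 1.1199e+05/1014.4 ≈ 110.4.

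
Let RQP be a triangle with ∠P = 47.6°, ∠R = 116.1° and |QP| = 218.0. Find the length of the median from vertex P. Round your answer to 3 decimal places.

The third angle is ∠Q = 180° − ∠P − ∠R = 16.30°.
Law of sines: |PR| = |QP|·sin Q/sin R ≈ 68.133.
Law of sines: |RQ| = |QP|·sin P/sin R ≈ 179.26.
Median from P: ½√(2·|QP|² + 2·|PR|² − |RQ|²) ≈ 134.35.

m_P ≈ 134.347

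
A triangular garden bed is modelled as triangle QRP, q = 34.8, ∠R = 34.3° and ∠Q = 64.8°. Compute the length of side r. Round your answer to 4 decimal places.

The third angle is ∠P = 180° − ∠Q − ∠R = 80.90°.
Law of sines: r = q·sin R/sin Q ≈ 21.673.

21.6734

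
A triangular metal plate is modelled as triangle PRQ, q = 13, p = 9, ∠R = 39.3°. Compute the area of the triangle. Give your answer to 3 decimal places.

Area = ½·q·p·sin R ≈ 37.053.

37.053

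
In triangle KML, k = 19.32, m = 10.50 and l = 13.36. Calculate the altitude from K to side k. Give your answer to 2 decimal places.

Semiperimeter s = (19.32 + 10.5 + 13.36)/2 = 21.59.
Heron's formula: area = √(21.59·2.27·11.09·8.23) ≈ 66.881.
The altitude from K has length 2·area/k ≈ 6.9235.

h_K ≈ 6.92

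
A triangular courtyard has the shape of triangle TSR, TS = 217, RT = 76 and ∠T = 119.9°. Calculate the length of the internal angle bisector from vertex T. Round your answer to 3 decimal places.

By the law of cosines, SR² = RT² + TS² − 2·RT·TS·cos T = 69307, so SR ≈ 263.26.
The bisector from T has length 2·RT·TS·cos(∠T/2)/(RT+TS) ≈ 56.372.

56.372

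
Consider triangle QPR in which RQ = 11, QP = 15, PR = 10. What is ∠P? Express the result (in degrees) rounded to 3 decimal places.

By the law of cosines, cos P = (QP² + PR² − RQ²) / (2·QP·PR) ≈ 0.68000, so ∠P ≈ 47.16°.

∠P ≈ 47.156°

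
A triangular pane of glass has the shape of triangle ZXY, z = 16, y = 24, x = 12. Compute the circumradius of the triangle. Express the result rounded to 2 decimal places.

By the law of cosines, cos Z = (x² + y² − z²) / (2·x·y) ≈ 0.80556, so ∠Z ≈ 36.34°.
Circumradius = z/(2 sin Z) ≈ 13.502.

R ≈ 13.50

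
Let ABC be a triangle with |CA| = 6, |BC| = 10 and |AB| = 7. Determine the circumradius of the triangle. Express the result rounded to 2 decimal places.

By the law of cosines, cos A = (|CA|² + |AB|² − |BC|²) / (2·|CA|·|AB|) ≈ -0.17857, so ∠A ≈ 100.29°.
Circumradius = |BC|/(2 sin A) ≈ 5.0817.

R ≈ 5.08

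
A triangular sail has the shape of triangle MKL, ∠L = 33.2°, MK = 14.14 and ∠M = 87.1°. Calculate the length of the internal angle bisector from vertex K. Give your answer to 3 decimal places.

The third angle is ∠K = 180° − ∠L − ∠M = 59.70°.
Law of sines: KL = MK·sin M/sin L ≈ 25.79.
Law of sines: LM = MK·sin K/sin L ≈ 22.296.
The bisector from K has length 2·MK·KL·cos(∠K/2)/(MK+KL) ≈ 15.842.

15.842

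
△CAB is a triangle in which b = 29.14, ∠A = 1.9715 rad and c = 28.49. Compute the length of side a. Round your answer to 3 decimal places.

48.047

By the law of cosines, a² = b² + c² − 2·b·c·cos A = 2308.5, so a ≈ 48.047.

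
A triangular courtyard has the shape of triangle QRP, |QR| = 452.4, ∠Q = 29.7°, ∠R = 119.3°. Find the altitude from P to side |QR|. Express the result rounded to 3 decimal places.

h_P ≈ 379.526

The third angle is ∠P = 180° − ∠Q − ∠R = 31.00°.
Law of sines: |RP| = |QR|·sin Q/sin P ≈ 435.2.
Law of sines: |PQ| = |QR|·sin R/sin P ≈ 766.01.
Area = ½·|QR|·|RP|·sin R ≈ 85849.
The altitude from P has length 2·area/|QR| ≈ 379.53.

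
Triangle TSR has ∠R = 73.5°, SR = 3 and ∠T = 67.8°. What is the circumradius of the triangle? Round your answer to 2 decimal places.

1.62

The third angle is ∠S = 180° − ∠R − ∠T = 38.70°.
Law of sines: RT = SR·sin S/sin T ≈ 2.0259.
Law of sines: TS = SR·sin R/sin T ≈ 3.1068.
Circumradius = SR/(2 sin T) ≈ 1.6201.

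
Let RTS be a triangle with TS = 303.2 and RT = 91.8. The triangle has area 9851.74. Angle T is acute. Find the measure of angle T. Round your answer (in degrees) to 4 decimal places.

From area = ½·RT·TS·sin T, we get sin T = 2·area/(RT·TS) ≈ 0.70790.
Taking the acute solution, ∠T ≈ 45.06°.

∠T ≈ 45.0642°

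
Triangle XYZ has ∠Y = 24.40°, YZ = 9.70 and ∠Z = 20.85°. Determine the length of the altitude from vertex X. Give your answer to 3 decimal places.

The third angle is ∠X = 180° − ∠Y − ∠Z = 134.75°.
Law of sines: ZX = YZ·sin Y/sin X ≈ 5.6423.
Law of sines: XY = YZ·sin Z/sin X ≈ 4.8613.
Area = ½·YZ·ZX·sin Z ≈ 9.74.
The altitude from X has length 2·area/YZ ≈ 2.0082.

2.008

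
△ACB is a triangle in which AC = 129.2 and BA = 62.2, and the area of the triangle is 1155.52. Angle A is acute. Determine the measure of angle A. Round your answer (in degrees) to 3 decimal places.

16.713

From area = ½·BA·AC·sin A, we get sin A = 2·area/(BA·AC) ≈ 0.28758.
Taking the acute solution, ∠A ≈ 16.71°.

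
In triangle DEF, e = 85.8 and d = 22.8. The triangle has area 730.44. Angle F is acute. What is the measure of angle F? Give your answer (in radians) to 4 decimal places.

∠F ≈ 0.8432 rad

From area = ½·d·e·sin F, we get sin F = 2·area/(d·e) ≈ 0.74678.
Taking the acute solution, ∠F ≈ 0.843 rad.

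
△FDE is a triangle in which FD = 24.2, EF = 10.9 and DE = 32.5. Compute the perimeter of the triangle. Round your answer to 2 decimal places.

perimeter ≈ 67.60

Perimeter = 32.5 + 10.9 + 24.2 = 67.6.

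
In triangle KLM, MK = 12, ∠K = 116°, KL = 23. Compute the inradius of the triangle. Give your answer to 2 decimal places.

By the law of cosines, LM² = MK² + KL² − 2·MK·KL·cos K = 914.98, so LM ≈ 30.249.
Area = ½·MK·KL·sin K ≈ 124.03.
Semiperimeter s = (30.249+12+23)/2 = 32.624.
Inradius = area/s = 124.03/32.624 ≈ 3.8019.

r ≈ 3.80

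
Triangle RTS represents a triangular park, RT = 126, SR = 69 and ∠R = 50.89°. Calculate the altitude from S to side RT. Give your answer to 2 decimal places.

h_S ≈ 53.54

By the law of cosines, TS² = SR² + RT² − 2·SR·RT·cos R = 9668.5, so TS ≈ 98.328.
Area = ½·SR·RT·sin R ≈ 3373.
The altitude from S has length 2·area/RT ≈ 53.54.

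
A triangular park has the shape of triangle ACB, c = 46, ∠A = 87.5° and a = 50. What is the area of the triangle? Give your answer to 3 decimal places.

area ≈ 498.737

Law of sines: sin C = c·sin A/a ≈ 0.91912.
Since a ≥ c, only the acute value applies: ∠C ≈ 66.80°.
Then ∠B = 180° − ∠A − ∠C ≈ 25.70°.
Law of sines gives b = a·sin B/sin A ≈ 21.705.
Area = ½·a·c·sin B ≈ 498.74.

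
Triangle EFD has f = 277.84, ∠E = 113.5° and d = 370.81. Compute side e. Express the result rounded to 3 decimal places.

544.847

By the law of cosines, e² = f² + d² − 2·f·d·cos E = 2.9686e+05, so e ≈ 544.85.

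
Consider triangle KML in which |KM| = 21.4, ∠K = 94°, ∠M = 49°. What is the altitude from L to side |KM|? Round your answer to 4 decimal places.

h_L ≈ 26.7714

The third angle is ∠L = 180° − ∠K − ∠M = 37.00°.
Law of sines: |ML| = |KM|·sin K/sin L ≈ 35.472.
Law of sines: |LK| = |KM|·sin M/sin L ≈ 26.837.
Area = ½·|KM|·|ML|·sin M ≈ 286.45.
The altitude from L has length 2·area/|KM| ≈ 26.771.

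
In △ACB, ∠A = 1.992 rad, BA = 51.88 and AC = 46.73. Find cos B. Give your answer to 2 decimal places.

0.86

By the law of cosines, CB² = BA² + AC² − 2·BA·AC·cos A = 6857.7, so CB ≈ 82.811.
Law of cosines again: cos B = (CB² + BA² − AC²)/(2·CB·BA) ≈ 0.85720, so ∠B ≈ 0.541 rad.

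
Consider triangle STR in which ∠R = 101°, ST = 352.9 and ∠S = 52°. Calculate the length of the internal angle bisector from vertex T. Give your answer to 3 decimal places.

t_T ≈ 305.605

The third angle is ∠T = 180° − ∠R − ∠S = 27.00°.
Law of sines: TR = ST·sin S/sin R ≈ 283.29.
Law of sines: RS = ST·sin T/sin R ≈ 163.21.
The bisector from T has length 2·ST·TR·cos(∠T/2)/(ST+TR) ≈ 305.61.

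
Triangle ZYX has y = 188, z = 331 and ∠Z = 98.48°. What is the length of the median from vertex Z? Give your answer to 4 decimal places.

Law of sines: sin Y = y·sin Z/z ≈ 0.56177.
Since z ≥ y, only the acute value applies: ∠Y ≈ 34.18°.
Then ∠X = 180° − ∠Z − ∠Y ≈ 47.34°.
Law of sines gives x = z·sin X/sin Z ≈ 246.11.
Median from Z: ½√(2·y² + 2·x² − z²) ≈ 143.41.

143.4128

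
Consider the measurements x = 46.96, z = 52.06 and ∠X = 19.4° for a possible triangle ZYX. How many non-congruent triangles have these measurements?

z·sin X = 52.06·sin(19.4°) ≈ 17.29.
Since z sin X < x < z (17.29 < 46.96 < 52.06), two triangles exist.

2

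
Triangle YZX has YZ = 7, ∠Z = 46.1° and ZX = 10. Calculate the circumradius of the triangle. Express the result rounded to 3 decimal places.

By the law of cosines, XY² = YZ² + ZX² − 2·YZ·ZX·cos Z = 51.924, so XY ≈ 7.2058.
Area = ½·YZ·ZX·sin Z ≈ 25.219.
Circumradius = XY/(2 sin Z) ≈ 5.0002.

R ≈ 5.000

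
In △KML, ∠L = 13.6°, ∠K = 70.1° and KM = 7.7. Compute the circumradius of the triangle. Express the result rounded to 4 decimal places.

16.3731

The third angle is ∠M = 180° − ∠L − ∠K = 96.30°.
Law of sines: ML = KM·sin K/sin L ≈ 30.791.
Law of sines: LK = KM·sin M/sin L ≈ 32.548.
Circumradius = KM/(2 sin L) ≈ 16.373.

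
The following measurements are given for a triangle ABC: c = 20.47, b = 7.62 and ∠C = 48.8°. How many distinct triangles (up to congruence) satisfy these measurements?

b·sin C = 7.62·sin(48.8°) ≈ 5.733.
Since c ≥ b, exactly one triangle exists.

1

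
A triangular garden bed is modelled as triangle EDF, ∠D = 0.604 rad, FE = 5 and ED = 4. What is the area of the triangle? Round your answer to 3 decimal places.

area ≈ 8.799

Law of sines: sin F = ED·sin D/FE ≈ 0.45435.
Since FE ≥ ED, only the acute value applies: ∠F ≈ 0.472 rad.
Then ∠E = π − ∠D − ∠F ≈ 2.066 rad.
Law of sines gives DF = FE·sin E/sin D ≈ 7.7464.
Area = ½·FE·ED·sin E ≈ 8.799.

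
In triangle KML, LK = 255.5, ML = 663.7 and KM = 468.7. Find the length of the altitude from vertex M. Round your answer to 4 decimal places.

h_M ≈ 356.4169

Semiperimeter s = (663.7 + 255.5 + 468.7)/2 = 693.95.
Heron's formula: area = √(693.95·30.25·438.45·225.25) ≈ 45532.
The altitude from M has length 2·area/LK ≈ 356.42.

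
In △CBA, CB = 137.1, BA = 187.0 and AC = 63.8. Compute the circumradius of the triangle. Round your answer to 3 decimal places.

By the law of cosines, cos C = (AC² + CB² − BA²) / (2·AC·CB) ≈ -0.69179, so ∠C ≈ 133.77°.
Circumradius = BA/(2 sin C) ≈ 129.48.

129.484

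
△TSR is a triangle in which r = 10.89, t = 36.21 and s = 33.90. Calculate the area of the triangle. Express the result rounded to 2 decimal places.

area ≈ 184.27

Semiperimeter p = (36.21 + 33.9 + 10.89)/2 = 40.5.
Heron's formula: area = √(40.5·4.29·6.6·29.61) ≈ 184.27.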